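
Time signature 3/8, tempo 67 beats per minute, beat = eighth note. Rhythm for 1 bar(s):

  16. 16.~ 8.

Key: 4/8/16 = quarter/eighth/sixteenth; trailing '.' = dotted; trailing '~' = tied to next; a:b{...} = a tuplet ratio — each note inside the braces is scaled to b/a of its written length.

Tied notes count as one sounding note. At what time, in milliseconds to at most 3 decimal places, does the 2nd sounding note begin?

note 2 onset = 3/4b = 671.642ms

1. 0.0ms @ 0 + 671.642ms (3/4)
2. 671.642ms @ 3/4 + 2014.925ms (9/4)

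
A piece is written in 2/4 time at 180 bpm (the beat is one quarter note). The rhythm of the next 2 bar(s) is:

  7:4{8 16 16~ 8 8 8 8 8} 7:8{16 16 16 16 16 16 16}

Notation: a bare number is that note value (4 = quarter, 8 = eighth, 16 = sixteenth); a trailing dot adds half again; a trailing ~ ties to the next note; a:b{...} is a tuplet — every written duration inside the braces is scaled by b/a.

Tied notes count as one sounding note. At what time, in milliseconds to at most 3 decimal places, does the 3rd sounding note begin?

1. 0.0ms @ 0 + 95.238ms (2/7)
2. 95.238ms @ 2/7 + 47.619ms (1/7)
3. 142.857ms @ 3/7 + 142.857ms (3/7)
4. 285.714ms @ 6/7 + 95.238ms (2/7)
5. 380.952ms @ 8/7 + 95.238ms (2/7)
6. 476.19ms @ 10/7 + 95.238ms (2/7)
7. 571.429ms @ 12/7 + 95.238ms (2/7)
8. 666.667ms @ 2 + 95.238ms (2/7)
9. 761.905ms @ 16/7 + 95.238ms (2/7)
10. 857.143ms @ 18/7 + 95.238ms (2/7)
11. 952.381ms @ 20/7 + 95.238ms (2/7)
12. 1047.619ms @ 22/7 + 95.238ms (2/7)
13. 1142.857ms @ 24/7 + 95.238ms (2/7)
14. 1238.095ms @ 26/7 + 95.238ms (2/7)

note 3 onset = 3/7b = 142.857ms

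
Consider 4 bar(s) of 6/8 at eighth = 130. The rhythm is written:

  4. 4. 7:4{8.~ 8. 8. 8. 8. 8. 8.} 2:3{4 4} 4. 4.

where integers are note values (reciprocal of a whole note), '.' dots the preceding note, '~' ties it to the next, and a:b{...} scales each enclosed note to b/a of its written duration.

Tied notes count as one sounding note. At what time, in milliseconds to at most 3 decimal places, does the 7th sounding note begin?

1. 0.0ms @ 0 + 1384.615ms (3)
2. 1384.615ms @ 3 + 1384.615ms (3)
3. 2769.231ms @ 6 + 791.209ms (12/7)
4. 3560.44ms @ 54/7 + 395.604ms (6/7)
5. 3956.044ms @ 60/7 + 395.604ms (6/7)
6. 4351.648ms @ 66/7 + 395.604ms (6/7)
7. 4747.253ms @ 72/7 + 395.604ms (6/7)
8. 5142.857ms @ 78/7 + 395.604ms (6/7)
9. 5538.462ms @ 12 + 1384.615ms (3)
10. 6923.077ms @ 15 + 1384.615ms (3)
11. 8307.692ms @ 18 + 1384.615ms (3)
12. 9692.308ms @ 21 + 1384.615ms (3)

note 7 onset = 72/7b = 4747.253ms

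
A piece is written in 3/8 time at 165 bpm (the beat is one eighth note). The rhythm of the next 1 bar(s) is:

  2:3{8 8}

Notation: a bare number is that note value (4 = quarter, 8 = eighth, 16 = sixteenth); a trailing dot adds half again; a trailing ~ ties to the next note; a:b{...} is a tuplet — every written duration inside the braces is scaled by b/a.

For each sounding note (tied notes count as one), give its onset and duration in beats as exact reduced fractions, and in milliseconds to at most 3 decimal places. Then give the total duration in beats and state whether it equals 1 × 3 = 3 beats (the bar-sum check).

1) 0.0ms=0b +545.455ms=3/2b
2) 545.455ms=3/2b +545.455ms=3/2b
Σ=3b of 3 (165bpm 3/8) — PASS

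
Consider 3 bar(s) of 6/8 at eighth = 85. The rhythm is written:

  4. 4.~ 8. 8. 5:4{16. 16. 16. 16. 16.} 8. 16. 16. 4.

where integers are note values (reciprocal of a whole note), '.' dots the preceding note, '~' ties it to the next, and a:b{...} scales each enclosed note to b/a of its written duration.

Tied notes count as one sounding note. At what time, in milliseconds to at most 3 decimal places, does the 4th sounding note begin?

note 4 onset = 9b = 6352.941ms

1. 0.0ms @ 0 + 2117.647ms (3)
2. 2117.647ms @ 3 + 3176.471ms (9/2)
3. 5294.118ms @ 15/2 + 1058.824ms (3/2)
4. 6352.941ms @ 9 + 423.529ms (3/5)
5. 6776.471ms @ 48/5 + 423.529ms (3/5)
6. 7200.0ms @ 51/5 + 423.529ms (3/5)
7. 7623.529ms @ 54/5 + 423.529ms (3/5)
8. 8047.059ms @ 57/5 + 423.529ms (3/5)
9. 8470.588ms @ 12 + 1058.824ms (3/2)
10. 9529.412ms @ 27/2 + 529.412ms (3/4)
11. 10058.824ms @ 57/4 + 529.412ms (3/4)
12. 10588.235ms @ 15 + 2117.647ms (3)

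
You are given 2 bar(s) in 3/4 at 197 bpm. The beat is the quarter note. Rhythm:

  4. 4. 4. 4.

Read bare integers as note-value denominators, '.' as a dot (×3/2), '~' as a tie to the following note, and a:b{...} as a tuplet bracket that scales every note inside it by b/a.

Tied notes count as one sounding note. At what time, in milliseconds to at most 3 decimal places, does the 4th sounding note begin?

1. 0.0ms @ 0 + 456.853ms (3/2)
2. 456.853ms @ 3/2 + 456.853ms (3/2)
3. 913.706ms @ 3 + 456.853ms (3/2)
4. 1370.558ms @ 9/2 + 456.853ms (3/2)

note 4 onset = 9/2b = 1370.558ms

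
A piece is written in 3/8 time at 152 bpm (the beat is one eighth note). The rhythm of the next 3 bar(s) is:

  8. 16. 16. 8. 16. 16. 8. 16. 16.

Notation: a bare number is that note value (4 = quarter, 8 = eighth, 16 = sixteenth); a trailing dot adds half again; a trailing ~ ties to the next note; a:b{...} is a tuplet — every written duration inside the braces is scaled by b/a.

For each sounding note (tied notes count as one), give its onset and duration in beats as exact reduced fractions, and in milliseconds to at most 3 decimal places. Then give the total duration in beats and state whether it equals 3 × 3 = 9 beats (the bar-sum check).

1) 0.0ms=0b +592.105ms=3/2b
2) 592.105ms=3/2b +296.053ms=3/4b
3) 888.158ms=9/4b +296.053ms=3/4b
4) 1184.211ms=3b +592.105ms=3/2b
5) 1776.316ms=9/2b +296.053ms=3/4b
6) 2072.368ms=21/4b +296.053ms=3/4b
7) 2368.421ms=6b +592.105ms=3/2b
8) 2960.526ms=15/2b +296.053ms=3/4b
9) 3256.579ms=33/4b +296.053ms=3/4b
Σ=9b of 9 (152bpm 3/8) — PASS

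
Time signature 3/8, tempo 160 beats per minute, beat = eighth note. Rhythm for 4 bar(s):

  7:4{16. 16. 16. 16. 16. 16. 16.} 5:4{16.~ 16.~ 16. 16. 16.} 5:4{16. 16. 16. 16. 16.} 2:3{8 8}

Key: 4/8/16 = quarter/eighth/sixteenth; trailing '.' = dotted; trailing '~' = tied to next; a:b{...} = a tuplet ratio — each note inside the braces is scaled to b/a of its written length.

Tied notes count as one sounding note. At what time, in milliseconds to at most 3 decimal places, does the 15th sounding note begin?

note 15 onset = 42/5b = 3150.0ms

1. 0.0ms @ 0 + 160.714ms (3/7)
2. 160.714ms @ 3/7 + 160.714ms (3/7)
3. 321.429ms @ 6/7 + 160.714ms (3/7)
4. 482.143ms @ 9/7 + 160.714ms (3/7)
5. 642.857ms @ 12/7 + 160.714ms (3/7)
6. 803.571ms @ 15/7 + 160.714ms (3/7)
7. 964.286ms @ 18/7 + 160.714ms (3/7)
8. 1125.0ms @ 3 + 675.0ms (9/5)
9. 1800.0ms @ 24/5 + 225.0ms (3/5)
10. 2025.0ms @ 27/5 + 225.0ms (3/5)
11. 2250.0ms @ 6 + 225.0ms (3/5)
12. 2475.0ms @ 33/5 + 225.0ms (3/5)
13. 2700.0ms @ 36/5 + 225.0ms (3/5)
14. 2925.0ms @ 39/5 + 225.0ms (3/5)
15. 3150.0ms @ 42/5 + 225.0ms (3/5)
16. 3375.0ms @ 9 + 562.5ms (3/2)
17. 3937.5ms @ 21/2 + 562.5ms (3/2)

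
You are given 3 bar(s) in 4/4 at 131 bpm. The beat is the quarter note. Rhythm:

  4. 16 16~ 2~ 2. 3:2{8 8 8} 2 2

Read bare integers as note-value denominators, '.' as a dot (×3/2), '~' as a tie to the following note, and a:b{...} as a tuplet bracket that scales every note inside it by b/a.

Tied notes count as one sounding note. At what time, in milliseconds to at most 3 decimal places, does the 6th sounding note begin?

1. 0.0ms @ 0 + 687.023ms (3/2)
2. 687.023ms @ 3/2 + 114.504ms (1/4)
3. 801.527ms @ 7/4 + 2404.58ms (21/4)
4. 3206.107ms @ 7 + 152.672ms (1/3)
5. 3358.779ms @ 22/3 + 152.672ms (1/3)
6. 3511.45ms @ 23/3 + 152.672ms (1/3)
7. 3664.122ms @ 8 + 916.031ms (2)
8. 4580.153ms @ 10 + 916.031ms (2)

note 6 onset = 23/3b = 3511.45ms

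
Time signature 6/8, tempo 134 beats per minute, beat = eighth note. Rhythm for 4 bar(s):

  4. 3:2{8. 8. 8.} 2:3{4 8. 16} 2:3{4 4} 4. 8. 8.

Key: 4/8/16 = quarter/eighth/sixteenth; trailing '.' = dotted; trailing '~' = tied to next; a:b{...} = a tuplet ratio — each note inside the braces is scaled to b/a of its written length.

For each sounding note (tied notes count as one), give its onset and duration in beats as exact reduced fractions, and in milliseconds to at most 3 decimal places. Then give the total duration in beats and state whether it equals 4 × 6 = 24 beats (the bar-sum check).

1) 0.0ms=0b +1343.284ms=3b
2) 1343.284ms=3b +447.761ms=1b
3) 1791.045ms=4b +447.761ms=1b
4) 2238.806ms=5b +447.761ms=1b
5) 2686.567ms=6b +1343.284ms=3b
6) 4029.851ms=9b +1007.463ms=9/4b
7) 5037.313ms=45/4b +335.821ms=3/4b
8) 5373.134ms=12b +1343.284ms=3b
9) 6716.418ms=15b +1343.284ms=3b
10) 8059.701ms=18b +1343.284ms=3b
11) 9402.985ms=21b +671.642ms=3/2b
12) 10074.627ms=45/2b +671.642ms=3/2b
Σ=24b of 24 (134bpm 6/8) — PASS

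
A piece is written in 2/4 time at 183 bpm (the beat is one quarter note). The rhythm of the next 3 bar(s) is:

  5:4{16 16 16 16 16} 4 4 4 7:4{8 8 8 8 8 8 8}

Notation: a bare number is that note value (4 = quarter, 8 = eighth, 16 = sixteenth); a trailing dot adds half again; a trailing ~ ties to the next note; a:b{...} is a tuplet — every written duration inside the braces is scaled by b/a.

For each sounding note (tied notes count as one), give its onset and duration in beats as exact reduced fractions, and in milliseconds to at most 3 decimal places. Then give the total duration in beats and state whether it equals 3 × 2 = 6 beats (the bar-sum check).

1) 0.0ms=0b +65.574ms=1/5b
2) 65.574ms=1/5b +65.574ms=1/5b
3) 131.148ms=2/5b +65.574ms=1/5b
4) 196.721ms=3/5b +65.574ms=1/5b
5) 262.295ms=4/5b +65.574ms=1/5b
6) 327.869ms=1b +327.869ms=1b
7) 655.738ms=2b +327.869ms=1b
8) 983.607ms=3b +327.869ms=1b
9) 1311.475ms=4b +93.677ms=2/7b
10) 1405.152ms=30/7b +93.677ms=2/7b
11) 1498.829ms=32/7b +93.677ms=2/7b
12) 1592.506ms=34/7b +93.677ms=2/7b
13) 1686.183ms=36/7b +93.677ms=2/7b
14) 1779.859ms=38/7b +93.677ms=2/7b
15) 1873.536ms=40/7b +93.677ms=2/7b
Σ=6b of 6 (183bpm 2/4) — PASS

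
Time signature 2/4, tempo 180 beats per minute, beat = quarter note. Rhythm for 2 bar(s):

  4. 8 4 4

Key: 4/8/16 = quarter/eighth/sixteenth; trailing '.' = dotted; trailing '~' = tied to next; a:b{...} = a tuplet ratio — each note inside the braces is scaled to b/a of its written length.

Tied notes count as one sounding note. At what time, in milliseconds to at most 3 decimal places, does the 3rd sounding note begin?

note 3 onset = 2b = 666.667ms

1. 0.0ms @ 0 + 500.0ms (3/2)
2. 500.0ms @ 3/2 + 166.667ms (1/2)
3. 666.667ms @ 2 + 333.333ms (1)
4. 1000.0ms @ 3 + 333.333ms (1)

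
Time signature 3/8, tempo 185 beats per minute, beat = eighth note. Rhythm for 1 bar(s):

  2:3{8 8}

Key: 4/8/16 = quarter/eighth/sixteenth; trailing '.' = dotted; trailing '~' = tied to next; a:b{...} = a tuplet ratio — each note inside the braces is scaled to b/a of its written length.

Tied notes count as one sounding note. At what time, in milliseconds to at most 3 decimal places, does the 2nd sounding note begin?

1. 0.0ms @ 0 + 486.486ms (3/2)
2. 486.486ms @ 3/2 + 486.486ms (3/2)

note 2 onset = 3/2b = 486.486ms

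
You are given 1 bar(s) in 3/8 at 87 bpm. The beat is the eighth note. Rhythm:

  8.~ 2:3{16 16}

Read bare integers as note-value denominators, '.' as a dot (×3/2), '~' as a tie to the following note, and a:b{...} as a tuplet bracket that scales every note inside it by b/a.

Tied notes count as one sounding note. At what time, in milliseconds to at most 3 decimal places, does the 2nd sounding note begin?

1. 0.0ms @ 0 + 1551.724ms (9/4)
2. 1551.724ms @ 9/4 + 517.241ms (3/4)

note 2 onset = 9/4b = 1551.724ms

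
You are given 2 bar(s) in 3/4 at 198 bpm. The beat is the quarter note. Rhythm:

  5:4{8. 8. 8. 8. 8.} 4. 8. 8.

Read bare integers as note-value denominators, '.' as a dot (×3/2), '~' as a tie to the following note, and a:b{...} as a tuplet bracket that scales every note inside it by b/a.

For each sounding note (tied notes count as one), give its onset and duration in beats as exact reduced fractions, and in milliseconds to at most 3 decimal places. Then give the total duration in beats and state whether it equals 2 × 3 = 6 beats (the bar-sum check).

1) 0.0ms=0b +181.818ms=3/5b
2) 181.818ms=3/5b +181.818ms=3/5b
3) 363.636ms=6/5b +181.818ms=3/5b
4) 545.455ms=9/5b +181.818ms=3/5b
5) 727.273ms=12/5b +181.818ms=3/5b
6) 909.091ms=3b +454.545ms=3/2b
7) 1363.636ms=9/2b +227.273ms=3/4b
8) 1590.909ms=21/4b +227.273ms=3/4b
Σ=6b of 6 (198bpm 3/4) — PASS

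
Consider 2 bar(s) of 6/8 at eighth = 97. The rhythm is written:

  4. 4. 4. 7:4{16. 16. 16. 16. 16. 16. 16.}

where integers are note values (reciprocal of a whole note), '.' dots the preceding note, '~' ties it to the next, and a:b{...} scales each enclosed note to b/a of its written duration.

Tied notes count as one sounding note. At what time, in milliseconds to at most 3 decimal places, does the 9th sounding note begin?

note 9 onset = 78/7b = 6892.489ms

1. 0.0ms @ 0 + 1855.67ms (3)
2. 1855.67ms @ 3 + 1855.67ms (3)
3. 3711.34ms @ 6 + 1855.67ms (3)
4. 5567.01ms @ 9 + 265.096ms (3/7)
5. 5832.106ms @ 66/7 + 265.096ms (3/7)
6. 6097.202ms @ 69/7 + 265.096ms (3/7)
7. 6362.297ms @ 72/7 + 265.096ms (3/7)
8. 6627.393ms @ 75/7 + 265.096ms (3/7)
9. 6892.489ms @ 78/7 + 265.096ms (3/7)
10. 7157.585ms @ 81/7 + 265.096ms (3/7)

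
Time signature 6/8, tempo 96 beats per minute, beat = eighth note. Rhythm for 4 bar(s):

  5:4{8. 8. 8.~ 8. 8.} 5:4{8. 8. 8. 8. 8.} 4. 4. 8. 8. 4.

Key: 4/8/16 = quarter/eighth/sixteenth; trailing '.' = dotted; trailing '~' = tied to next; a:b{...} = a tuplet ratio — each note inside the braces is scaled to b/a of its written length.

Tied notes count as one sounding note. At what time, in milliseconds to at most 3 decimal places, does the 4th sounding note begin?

note 4 onset = 24/5b = 3000.0ms

1. 0.0ms @ 0 + 750.0ms (6/5)
2. 750.0ms @ 6/5 + 750.0ms (6/5)
3. 1500.0ms @ 12/5 + 1500.0ms (12/5)
4. 3000.0ms @ 24/5 + 750.0ms (6/5)
5. 3750.0ms @ 6 + 750.0ms (6/5)
6. 4500.0ms @ 36/5 + 750.0ms (6/5)
7. 5250.0ms @ 42/5 + 750.0ms (6/5)
8. 6000.0ms @ 48/5 + 750.0ms (6/5)
9. 6750.0ms @ 54/5 + 750.0ms (6/5)
10. 7500.0ms @ 12 + 1875.0ms (3)
11. 9375.0ms @ 15 + 1875.0ms (3)
12. 11250.0ms @ 18 + 937.5ms (3/2)
13. 12187.5ms @ 39/2 + 937.5ms (3/2)
14. 13125.0ms @ 21 + 1875.0ms (3)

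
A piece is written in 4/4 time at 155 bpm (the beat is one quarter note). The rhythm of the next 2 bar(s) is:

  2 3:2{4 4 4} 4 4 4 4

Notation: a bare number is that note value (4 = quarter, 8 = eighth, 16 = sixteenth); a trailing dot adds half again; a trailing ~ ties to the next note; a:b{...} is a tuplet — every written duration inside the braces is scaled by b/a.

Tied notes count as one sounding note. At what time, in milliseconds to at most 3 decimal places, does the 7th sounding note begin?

note 7 onset = 6b = 2322.581ms

1. 0.0ms @ 0 + 774.194ms (2)
2. 774.194ms @ 2 + 258.065ms (2/3)
3. 1032.258ms @ 8/3 + 258.065ms (2/3)
4. 1290.323ms @ 10/3 + 258.065ms (2/3)
5. 1548.387ms @ 4 + 387.097ms (1)
6. 1935.484ms @ 5 + 387.097ms (1)
7. 2322.581ms @ 6 + 387.097ms (1)
8. 2709.677ms @ 7 + 387.097ms (1)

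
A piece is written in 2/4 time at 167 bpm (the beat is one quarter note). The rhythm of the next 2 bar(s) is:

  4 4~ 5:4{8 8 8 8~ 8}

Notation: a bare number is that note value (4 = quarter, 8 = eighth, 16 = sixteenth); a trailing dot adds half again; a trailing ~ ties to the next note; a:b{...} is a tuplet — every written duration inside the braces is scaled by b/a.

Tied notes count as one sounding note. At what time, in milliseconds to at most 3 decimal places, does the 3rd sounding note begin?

1. 0.0ms @ 0 + 359.281ms (1)
2. 359.281ms @ 1 + 502.994ms (7/5)
3. 862.275ms @ 12/5 + 143.713ms (2/5)
4. 1005.988ms @ 14/5 + 143.713ms (2/5)
5. 1149.701ms @ 16/5 + 287.425ms (4/5)

note 3 onset = 12/5b = 862.275ms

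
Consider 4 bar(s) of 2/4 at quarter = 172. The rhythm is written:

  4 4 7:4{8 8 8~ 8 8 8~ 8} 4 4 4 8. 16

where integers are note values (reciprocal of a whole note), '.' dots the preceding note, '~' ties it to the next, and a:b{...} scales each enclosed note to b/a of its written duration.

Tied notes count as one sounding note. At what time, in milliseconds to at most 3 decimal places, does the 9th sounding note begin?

1. 0.0ms @ 0 + 348.837ms (1)
2. 348.837ms @ 1 + 348.837ms (1)
3. 697.674ms @ 2 + 99.668ms (2/7)
4. 797.342ms @ 16/7 + 99.668ms (2/7)
5. 897.01ms @ 18/7 + 199.336ms (4/7)
6. 1096.346ms @ 22/7 + 99.668ms (2/7)
7. 1196.013ms @ 24/7 + 199.336ms (4/7)
8. 1395.349ms @ 4 + 348.837ms (1)
9. 1744.186ms @ 5 + 348.837ms (1)
10. 2093.023ms @ 6 + 348.837ms (1)
11. 2441.86ms @ 7 + 261.628ms (3/4)
12. 2703.488ms @ 31/4 + 87.209ms (1/4)

note 9 onset = 5b = 1744.186ms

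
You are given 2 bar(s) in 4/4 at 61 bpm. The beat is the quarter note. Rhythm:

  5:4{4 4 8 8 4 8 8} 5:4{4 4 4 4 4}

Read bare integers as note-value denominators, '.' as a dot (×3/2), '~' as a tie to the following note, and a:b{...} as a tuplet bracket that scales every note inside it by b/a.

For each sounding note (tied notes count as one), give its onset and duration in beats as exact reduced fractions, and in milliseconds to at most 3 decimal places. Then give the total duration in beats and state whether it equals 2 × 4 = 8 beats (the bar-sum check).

1) 0.0ms=0b +786.885ms=4/5b
2) 786.885ms=4/5b +786.885ms=4/5b
3) 1573.77ms=8/5b +393.443ms=2/5b
4) 1967.213ms=2b +393.443ms=2/5b
5) 2360.656ms=12/5b +786.885ms=4/5b
6) 3147.541ms=16/5b +393.443ms=2/5b
7) 3540.984ms=18/5b +393.443ms=2/5b
8) 3934.426ms=4b +786.885ms=4/5b
9) 4721.311ms=24/5b +786.885ms=4/5b
10) 5508.197ms=28/5b +786.885ms=4/5b
11) 6295.082ms=32/5b +786.885ms=4/5b
12) 7081.967ms=36/5b +786.885ms=4/5b
Σ=8b of 8 (61bpm 4/4) — PASS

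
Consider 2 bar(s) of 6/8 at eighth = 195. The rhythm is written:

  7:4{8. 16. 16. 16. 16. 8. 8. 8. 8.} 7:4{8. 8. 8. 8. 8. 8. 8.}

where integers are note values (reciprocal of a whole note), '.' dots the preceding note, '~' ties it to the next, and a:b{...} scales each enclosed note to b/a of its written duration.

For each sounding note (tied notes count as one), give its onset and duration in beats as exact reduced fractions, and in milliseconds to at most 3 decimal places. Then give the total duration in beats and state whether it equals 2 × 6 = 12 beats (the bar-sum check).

1) 0.0ms=0b +263.736ms=6/7b
2) 263.736ms=6/7b +131.868ms=3/7b
3) 395.604ms=9/7b +131.868ms=3/7b
4) 527.473ms=12/7b +131.868ms=3/7b
5) 659.341ms=15/7b +131.868ms=3/7b
6) 791.209ms=18/7b +263.736ms=6/7b
7) 1054.945ms=24/7b +263.736ms=6/7b
8) 1318.681ms=30/7b +263.736ms=6/7b
9) 1582.418ms=36/7b +263.736ms=6/7b
10) 1846.154ms=6b +263.736ms=6/7b
11) 2109.89ms=48/7b +263.736ms=6/7b
12) 2373.626ms=54/7b +263.736ms=6/7b
13) 2637.363ms=60/7b +263.736ms=6/7b
14) 2901.099ms=66/7b +263.736ms=6/7b
15) 3164.835ms=72/7b +263.736ms=6/7b
16) 3428.571ms=78/7b +263.736ms=6/7b
Σ=12b of 12 (195bpm 6/8) — PASS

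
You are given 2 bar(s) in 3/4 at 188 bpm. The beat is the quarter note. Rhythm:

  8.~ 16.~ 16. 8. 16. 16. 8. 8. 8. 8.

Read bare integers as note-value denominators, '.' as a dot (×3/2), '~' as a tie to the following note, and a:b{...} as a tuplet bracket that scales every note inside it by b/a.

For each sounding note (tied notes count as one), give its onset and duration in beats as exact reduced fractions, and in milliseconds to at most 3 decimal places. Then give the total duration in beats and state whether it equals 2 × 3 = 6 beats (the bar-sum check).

1) 0.0ms=0b +478.723ms=3/2b
2) 478.723ms=3/2b +239.362ms=3/4b
3) 718.085ms=9/4b +119.681ms=3/8b
4) 837.766ms=21/8b +119.681ms=3/8b
5) 957.447ms=3b +239.362ms=3/4b
6) 1196.809ms=15/4b +239.362ms=3/4b
7) 1436.17ms=9/2b +239.362ms=3/4b
8) 1675.532ms=21/4b +239.362ms=3/4b
Σ=6b of 6 (188bpm 3/4) — PASS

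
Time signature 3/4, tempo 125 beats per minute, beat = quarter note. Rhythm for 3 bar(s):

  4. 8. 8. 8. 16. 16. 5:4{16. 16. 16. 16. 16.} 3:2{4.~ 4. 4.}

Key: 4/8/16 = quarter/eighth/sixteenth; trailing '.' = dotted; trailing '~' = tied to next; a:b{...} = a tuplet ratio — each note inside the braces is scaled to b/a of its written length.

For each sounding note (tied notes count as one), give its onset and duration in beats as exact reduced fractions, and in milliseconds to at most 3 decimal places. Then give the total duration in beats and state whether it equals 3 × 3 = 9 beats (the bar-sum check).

1) 0.0ms=0b +720.0ms=3/2b
2) 720.0ms=3/2b +360.0ms=3/4b
3) 1080.0ms=9/4b +360.0ms=3/4b
4) 1440.0ms=3b +360.0ms=3/4b
5) 1800.0ms=15/4b +180.0ms=3/8b
6) 1980.0ms=33/8b +180.0ms=3/8b
7) 2160.0ms=9/2b +144.0ms=3/10b
8) 2304.0ms=24/5b +144.0ms=3/10b
9) 2448.0ms=51/10b +144.0ms=3/10b
10) 2592.0ms=27/5b +144.0ms=3/10b
11) 2736.0ms=57/10b +144.0ms=3/10b
12) 2880.0ms=6b +960.0ms=2b
13) 3840.0ms=8b +480.0ms=1b
Σ=9b of 9 (125bpm 3/4) — PASS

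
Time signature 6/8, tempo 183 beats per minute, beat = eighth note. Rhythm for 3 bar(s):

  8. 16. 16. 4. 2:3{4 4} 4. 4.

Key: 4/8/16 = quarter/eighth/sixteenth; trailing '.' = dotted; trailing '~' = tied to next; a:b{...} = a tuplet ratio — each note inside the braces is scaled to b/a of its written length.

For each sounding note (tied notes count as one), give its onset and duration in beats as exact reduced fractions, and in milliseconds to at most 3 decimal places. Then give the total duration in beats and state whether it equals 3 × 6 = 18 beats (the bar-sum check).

1) 0.0ms=0b +491.803ms=3/2b
2) 491.803ms=3/2b +245.902ms=3/4b
3) 737.705ms=9/4b +245.902ms=3/4b
4) 983.607ms=3b +983.607ms=3b
5) 1967.213ms=6b +983.607ms=3b
6) 2950.82ms=9b +983.607ms=3b
7) 3934.426ms=12b +983.607ms=3b
8) 4918.033ms=15b +983.607ms=3b
Σ=18b of 18 (183bpm 6/8) — PASS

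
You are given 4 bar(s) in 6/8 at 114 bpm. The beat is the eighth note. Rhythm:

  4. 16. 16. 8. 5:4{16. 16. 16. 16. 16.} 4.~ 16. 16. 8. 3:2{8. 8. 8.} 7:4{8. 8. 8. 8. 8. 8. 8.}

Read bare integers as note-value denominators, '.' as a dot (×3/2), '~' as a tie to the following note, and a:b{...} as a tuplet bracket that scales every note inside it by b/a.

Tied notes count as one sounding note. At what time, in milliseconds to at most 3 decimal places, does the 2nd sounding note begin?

1. 0.0ms @ 0 + 1578.947ms (3)
2. 1578.947ms @ 3 + 394.737ms (3/4)
3. 1973.684ms @ 15/4 + 394.737ms (3/4)
4. 2368.421ms @ 9/2 + 789.474ms (3/2)
5. 3157.895ms @ 6 + 315.789ms (3/5)
6. 3473.684ms @ 33/5 + 315.789ms (3/5)
7. 3789.474ms @ 36/5 + 315.789ms (3/5)
8. 4105.263ms @ 39/5 + 315.789ms (3/5)
9. 4421.053ms @ 42/5 + 315.789ms (3/5)
10. 4736.842ms @ 9 + 1973.684ms (15/4)
11. 6710.526ms @ 51/4 + 394.737ms (3/4)
12. 7105.263ms @ 27/2 + 789.474ms (3/2)
13. 7894.737ms @ 15 + 526.316ms (1)
14. 8421.053ms @ 16 + 526.316ms (1)
15. 8947.368ms @ 17 + 526.316ms (1)
16. 9473.684ms @ 18 + 451.128ms (6/7)
17. 9924.812ms @ 132/7 + 451.128ms (6/7)
18. 10375.94ms @ 138/7 + 451.128ms (6/7)
19. 10827.068ms @ 144/7 + 451.128ms (6/7)
20. 11278.195ms @ 150/7 + 451.128ms (6/7)
21. 11729.323ms @ 156/7 + 451.128ms (6/7)
22. 12180.451ms @ 162/7 + 451.128ms (6/7)

note 2 onset = 3b = 1578.947ms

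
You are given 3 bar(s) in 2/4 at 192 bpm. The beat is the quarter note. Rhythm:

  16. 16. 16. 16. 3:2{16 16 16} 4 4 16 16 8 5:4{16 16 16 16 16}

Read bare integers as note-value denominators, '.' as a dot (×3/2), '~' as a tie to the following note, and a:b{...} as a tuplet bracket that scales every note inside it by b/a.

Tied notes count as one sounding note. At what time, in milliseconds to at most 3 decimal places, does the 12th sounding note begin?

1. 0.0ms @ 0 + 117.188ms (3/8)
2. 117.188ms @ 3/8 + 117.188ms (3/8)
3. 234.375ms @ 3/4 + 117.188ms (3/8)
4. 351.562ms @ 9/8 + 117.188ms (3/8)
5. 468.75ms @ 3/2 + 52.083ms (1/6)
6. 520.833ms @ 5/3 + 52.083ms (1/6)
7. 572.917ms @ 11/6 + 52.083ms (1/6)
8. 625.0ms @ 2 + 312.5ms (1)
9. 937.5ms @ 3 + 312.5ms (1)
10. 1250.0ms @ 4 + 78.125ms (1/4)
11. 1328.125ms @ 17/4 + 78.125ms (1/4)
12. 1406.25ms @ 9/2 + 156.25ms (1/2)
13. 1562.5ms @ 5 + 62.5ms (1/5)
14. 1625.0ms @ 26/5 + 62.5ms (1/5)
15. 1687.5ms @ 27/5 + 62.5ms (1/5)
16. 1750.0ms @ 28/5 + 62.5ms (1/5)
17. 1812.5ms @ 29/5 + 62.5ms (1/5)

note 12 onset = 9/2b = 1406.25ms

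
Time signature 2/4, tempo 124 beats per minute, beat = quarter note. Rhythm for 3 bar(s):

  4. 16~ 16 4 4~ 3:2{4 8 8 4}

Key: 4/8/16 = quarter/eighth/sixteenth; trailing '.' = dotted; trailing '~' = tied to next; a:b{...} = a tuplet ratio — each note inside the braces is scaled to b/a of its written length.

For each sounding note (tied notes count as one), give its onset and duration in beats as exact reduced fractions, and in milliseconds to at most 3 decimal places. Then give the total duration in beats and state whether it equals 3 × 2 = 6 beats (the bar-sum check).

1) 0.0ms=0b +725.806ms=3/2b
2) 725.806ms=3/2b +241.935ms=1/2b
3) 967.742ms=2b +483.871ms=1b
4) 1451.613ms=3b +806.452ms=5/3b
5) 2258.065ms=14/3b +161.29ms=1/3b
6) 2419.355ms=5b +161.29ms=1/3b
7) 2580.645ms=16/3b +322.581ms=2/3b
Σ=6b of 6 (124bpm 2/4) — PASS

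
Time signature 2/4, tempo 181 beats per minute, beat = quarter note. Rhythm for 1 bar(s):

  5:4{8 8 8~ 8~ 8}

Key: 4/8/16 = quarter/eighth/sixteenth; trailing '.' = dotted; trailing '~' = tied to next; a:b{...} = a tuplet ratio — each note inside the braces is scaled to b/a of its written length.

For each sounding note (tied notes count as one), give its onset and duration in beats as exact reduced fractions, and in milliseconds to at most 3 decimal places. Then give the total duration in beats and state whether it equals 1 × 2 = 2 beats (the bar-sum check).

1) 0.0ms=0b +132.597ms=2/5b
2) 132.597ms=2/5b +132.597ms=2/5b
3) 265.193ms=4/5b +397.79ms=6/5b
Σ=2b of 2 (181bpm 2/4) — PASS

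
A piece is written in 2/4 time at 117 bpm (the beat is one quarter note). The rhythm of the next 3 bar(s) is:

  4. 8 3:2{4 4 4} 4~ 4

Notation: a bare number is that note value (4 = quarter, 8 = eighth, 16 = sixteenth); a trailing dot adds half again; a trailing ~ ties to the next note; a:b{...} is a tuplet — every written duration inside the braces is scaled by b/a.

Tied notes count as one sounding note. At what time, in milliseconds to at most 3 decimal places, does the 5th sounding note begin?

note 5 onset = 10/3b = 1709.402ms

1. 0.0ms @ 0 + 769.231ms (3/2)
2. 769.231ms @ 3/2 + 256.41ms (1/2)
3. 1025.641ms @ 2 + 341.88ms (2/3)
4. 1367.521ms @ 8/3 + 341.88ms (2/3)
5. 1709.402ms @ 10/3 + 341.88ms (2/3)
6. 2051.282ms @ 4 + 1025.641ms (2)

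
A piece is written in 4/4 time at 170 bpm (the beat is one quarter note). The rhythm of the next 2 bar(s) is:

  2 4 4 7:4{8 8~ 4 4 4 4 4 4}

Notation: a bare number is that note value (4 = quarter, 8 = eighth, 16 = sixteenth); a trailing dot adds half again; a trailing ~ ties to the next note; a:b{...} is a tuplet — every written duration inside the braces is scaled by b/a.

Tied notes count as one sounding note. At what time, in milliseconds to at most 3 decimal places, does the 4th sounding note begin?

note 4 onset = 4b = 1411.765ms

1. 0.0ms @ 0 + 705.882ms (2)
2. 705.882ms @ 2 + 352.941ms (1)
3. 1058.824ms @ 3 + 352.941ms (1)
4. 1411.765ms @ 4 + 100.84ms (2/7)
5. 1512.605ms @ 30/7 + 302.521ms (6/7)
6. 1815.126ms @ 36/7 + 201.681ms (4/7)
7. 2016.807ms @ 40/7 + 201.681ms (4/7)
8. 2218.487ms @ 44/7 + 201.681ms (4/7)
9. 2420.168ms @ 48/7 + 201.681ms (4/7)
10. 2621.849ms @ 52/7 + 201.681ms (4/7)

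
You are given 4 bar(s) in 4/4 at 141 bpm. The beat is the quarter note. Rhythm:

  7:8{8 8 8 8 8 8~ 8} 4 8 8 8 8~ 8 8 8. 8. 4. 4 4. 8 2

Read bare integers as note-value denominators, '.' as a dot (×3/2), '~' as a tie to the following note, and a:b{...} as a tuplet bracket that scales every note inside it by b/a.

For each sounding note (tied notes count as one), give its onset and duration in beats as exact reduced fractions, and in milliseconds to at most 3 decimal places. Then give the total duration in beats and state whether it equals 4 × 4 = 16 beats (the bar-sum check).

1) 0.0ms=0b +243.161ms=4/7b
2) 243.161ms=4/7b +243.161ms=4/7b
3) 486.322ms=8/7b +243.161ms=4/7b
4) 729.483ms=12/7b +243.161ms=4/7b
5) 972.644ms=16/7b +243.161ms=4/7b
6) 1215.805ms=20/7b +486.322ms=8/7b
7) 1702.128ms=4b +425.532ms=1b
8) 2127.66ms=5b +212.766ms=1/2b
9) 2340.426ms=11/2b +212.766ms=1/2b
10) 2553.191ms=6b +212.766ms=1/2b
11) 2765.957ms=13/2b +425.532ms=1b
12) 3191.489ms=15/2b +212.766ms=1/2b
13) 3404.255ms=8b +319.149ms=3/4b
14) 3723.404ms=35/4b +319.149ms=3/4b
15) 4042.553ms=19/2b +638.298ms=3/2b
16) 4680.851ms=11b +425.532ms=1b
17) 5106.383ms=12b +638.298ms=3/2b
18) 5744.681ms=27/2b +212.766ms=1/2b
19) 5957.447ms=14b +851.064ms=2b
Σ=16b of 16 (141bpm 4/4) — PASS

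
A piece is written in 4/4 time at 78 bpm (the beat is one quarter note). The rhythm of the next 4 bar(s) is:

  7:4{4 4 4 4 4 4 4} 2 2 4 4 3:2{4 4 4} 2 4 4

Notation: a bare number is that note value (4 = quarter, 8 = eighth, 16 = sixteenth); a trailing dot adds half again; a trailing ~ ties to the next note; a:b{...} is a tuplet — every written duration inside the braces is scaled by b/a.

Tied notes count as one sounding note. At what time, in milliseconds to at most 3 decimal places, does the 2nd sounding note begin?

note 2 onset = 4/7b = 439.56ms

1. 0.0ms @ 0 + 439.56ms (4/7)
2. 439.56ms @ 4/7 + 439.56ms (4/7)
3. 879.121ms @ 8/7 + 439.56ms (4/7)
4. 1318.681ms @ 12/7 + 439.56ms (4/7)
5. 1758.242ms @ 16/7 + 439.56ms (4/7)
6. 2197.802ms @ 20/7 + 439.56ms (4/7)
7. 2637.363ms @ 24/7 + 439.56ms (4/7)
8. 3076.923ms @ 4 + 1538.462ms (2)
9. 4615.385ms @ 6 + 1538.462ms (2)
10. 6153.846ms @ 8 + 769.231ms (1)
11. 6923.077ms @ 9 + 769.231ms (1)
12. 7692.308ms @ 10 + 512.821ms (2/3)
13. 8205.128ms @ 32/3 + 512.821ms (2/3)
14. 8717.949ms @ 34/3 + 512.821ms (2/3)
15. 9230.769ms @ 12 + 1538.462ms (2)
16. 10769.231ms @ 14 + 769.231ms (1)
17. 11538.462ms @ 15 + 769.231ms (1)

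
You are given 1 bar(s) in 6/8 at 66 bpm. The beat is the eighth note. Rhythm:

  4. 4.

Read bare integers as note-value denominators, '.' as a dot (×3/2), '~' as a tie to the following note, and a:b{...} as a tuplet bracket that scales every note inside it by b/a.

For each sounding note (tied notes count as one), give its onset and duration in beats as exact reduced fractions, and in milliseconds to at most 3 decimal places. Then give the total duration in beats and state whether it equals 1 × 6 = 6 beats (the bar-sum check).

1) 0.0ms=0b +2727.273ms=3b
2) 2727.273ms=3b +2727.273ms=3b
Σ=6b of 6 (66bpm 6/8) — PASS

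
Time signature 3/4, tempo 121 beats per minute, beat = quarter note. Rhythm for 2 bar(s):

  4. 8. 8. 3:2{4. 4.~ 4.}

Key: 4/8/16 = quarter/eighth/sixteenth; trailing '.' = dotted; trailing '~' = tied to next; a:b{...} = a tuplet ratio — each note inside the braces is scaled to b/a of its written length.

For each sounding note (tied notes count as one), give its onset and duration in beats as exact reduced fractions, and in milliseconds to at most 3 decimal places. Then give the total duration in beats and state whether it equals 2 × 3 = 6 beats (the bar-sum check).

1) 0.0ms=0b +743.802ms=3/2b
2) 743.802ms=3/2b +371.901ms=3/4b
3) 1115.702ms=9/4b +371.901ms=3/4b
4) 1487.603ms=3b +495.868ms=1b
5) 1983.471ms=4b +991.736ms=2b
Σ=6b of 6 (121bpm 3/4) — PASS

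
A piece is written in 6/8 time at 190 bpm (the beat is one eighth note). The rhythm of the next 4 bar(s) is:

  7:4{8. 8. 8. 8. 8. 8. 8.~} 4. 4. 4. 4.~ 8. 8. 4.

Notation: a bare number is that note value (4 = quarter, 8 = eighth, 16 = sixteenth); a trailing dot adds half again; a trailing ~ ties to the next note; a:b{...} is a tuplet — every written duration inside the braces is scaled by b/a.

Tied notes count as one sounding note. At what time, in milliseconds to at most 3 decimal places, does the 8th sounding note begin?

note 8 onset = 9b = 2842.105ms

1. 0.0ms @ 0 + 270.677ms (6/7)
2. 270.677ms @ 6/7 + 270.677ms (6/7)
3. 541.353ms @ 12/7 + 270.677ms (6/7)
4. 812.03ms @ 18/7 + 270.677ms (6/7)
5. 1082.707ms @ 24/7 + 270.677ms (6/7)
6. 1353.383ms @ 30/7 + 270.677ms (6/7)
7. 1624.06ms @ 36/7 + 1218.045ms (27/7)
8. 2842.105ms @ 9 + 947.368ms (3)
9. 3789.474ms @ 12 + 947.368ms (3)
10. 4736.842ms @ 15 + 1421.053ms (9/2)
11. 6157.895ms @ 39/2 + 473.684ms (3/2)
12. 6631.579ms @ 21 + 947.368ms (3)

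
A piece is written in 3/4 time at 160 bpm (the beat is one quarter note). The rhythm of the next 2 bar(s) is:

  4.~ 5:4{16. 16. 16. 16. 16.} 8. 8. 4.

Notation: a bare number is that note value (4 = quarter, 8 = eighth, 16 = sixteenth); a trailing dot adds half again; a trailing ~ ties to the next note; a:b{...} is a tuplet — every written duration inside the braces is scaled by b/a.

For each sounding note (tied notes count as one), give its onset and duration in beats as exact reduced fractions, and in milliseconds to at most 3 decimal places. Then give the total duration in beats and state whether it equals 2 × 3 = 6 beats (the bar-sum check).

1) 0.0ms=0b +675.0ms=9/5b
2) 675.0ms=9/5b +112.5ms=3/10b
3) 787.5ms=21/10b +112.5ms=3/10b
4) 900.0ms=12/5b +112.5ms=3/10b
5) 1012.5ms=27/10b +112.5ms=3/10b
6) 1125.0ms=3b +281.25ms=3/4b
7) 1406.25ms=15/4b +281.25ms=3/4b
8) 1687.5ms=9/2b +562.5ms=3/2b
Σ=6b of 6 (160bpm 3/4) — PASS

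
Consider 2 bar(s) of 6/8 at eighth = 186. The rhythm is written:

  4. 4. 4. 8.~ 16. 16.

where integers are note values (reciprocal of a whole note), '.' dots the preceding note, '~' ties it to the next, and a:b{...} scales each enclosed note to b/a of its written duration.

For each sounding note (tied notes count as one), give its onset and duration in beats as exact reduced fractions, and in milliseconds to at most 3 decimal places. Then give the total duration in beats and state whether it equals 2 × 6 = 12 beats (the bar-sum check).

1) 0.0ms=0b +967.742ms=3b
2) 967.742ms=3b +967.742ms=3b
3) 1935.484ms=6b +967.742ms=3b
4) 2903.226ms=9b +725.806ms=9/4b
5) 3629.032ms=45/4b +241.935ms=3/4b
Σ=12b of 12 (186bpm 6/8) — PASS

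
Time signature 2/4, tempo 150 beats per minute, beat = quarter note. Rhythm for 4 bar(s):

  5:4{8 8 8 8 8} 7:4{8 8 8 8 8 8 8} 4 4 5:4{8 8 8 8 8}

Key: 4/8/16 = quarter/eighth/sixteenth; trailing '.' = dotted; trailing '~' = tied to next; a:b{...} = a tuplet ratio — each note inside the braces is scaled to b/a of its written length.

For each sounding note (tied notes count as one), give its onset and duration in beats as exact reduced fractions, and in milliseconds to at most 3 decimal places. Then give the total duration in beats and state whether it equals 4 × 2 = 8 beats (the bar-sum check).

1) 0.0ms=0b +160.0ms=2/5b
2) 160.0ms=2/5b +160.0ms=2/5b
3) 320.0ms=4/5b +160.0ms=2/5b
4) 480.0ms=6/5b +160.0ms=2/5b
5) 640.0ms=8/5b +160.0ms=2/5b
6) 800.0ms=2b +114.286ms=2/7b
7) 914.286ms=16/7b +114.286ms=2/7b
8) 1028.571ms=18/7b +114.286ms=2/7b
9) 1142.857ms=20/7b +114.286ms=2/7b
10) 1257.143ms=22/7b +114.286ms=2/7b
11) 1371.429ms=24/7b +114.286ms=2/7b
12) 1485.714ms=26/7b +114.286ms=2/7b
13) 1600.0ms=4b +400.0ms=1b
14) 2000.0ms=5b +400.0ms=1b
15) 2400.0ms=6b +160.0ms=2/5b
16) 2560.0ms=32/5b +160.0ms=2/5b
17) 2720.0ms=34/5b +160.0ms=2/5b
18) 2880.0ms=36/5b +160.0ms=2/5b
19) 3040.0ms=38/5b +160.0ms=2/5b
Σ=8b of 8 (150bpm 2/4) — PASS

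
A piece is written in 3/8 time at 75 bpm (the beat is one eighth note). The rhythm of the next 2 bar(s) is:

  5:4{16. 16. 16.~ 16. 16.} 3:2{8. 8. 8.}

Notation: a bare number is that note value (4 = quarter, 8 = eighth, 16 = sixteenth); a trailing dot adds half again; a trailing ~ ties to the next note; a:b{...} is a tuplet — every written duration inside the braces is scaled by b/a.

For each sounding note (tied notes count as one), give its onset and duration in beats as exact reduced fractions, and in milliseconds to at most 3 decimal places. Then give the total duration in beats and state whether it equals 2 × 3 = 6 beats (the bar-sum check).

1) 0.0ms=0b +480.0ms=3/5b
2) 480.0ms=3/5b +480.0ms=3/5b
3) 960.0ms=6/5b +960.0ms=6/5b
4) 1920.0ms=12/5b +480.0ms=3/5b
5) 2400.0ms=3b +800.0ms=1b
6) 3200.0ms=4b +800.0ms=1b
7) 4000.0ms=5b +800.0ms=1b
Σ=6b of 6 (75bpm 3/8) — PASS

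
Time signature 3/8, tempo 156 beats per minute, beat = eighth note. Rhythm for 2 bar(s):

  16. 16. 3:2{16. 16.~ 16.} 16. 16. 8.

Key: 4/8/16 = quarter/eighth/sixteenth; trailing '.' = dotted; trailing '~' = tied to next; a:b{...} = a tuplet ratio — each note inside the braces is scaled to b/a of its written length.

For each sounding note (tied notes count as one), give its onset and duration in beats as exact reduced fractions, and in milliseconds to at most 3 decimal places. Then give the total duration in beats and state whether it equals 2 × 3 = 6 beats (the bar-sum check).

1) 0.0ms=0b +288.462ms=3/4b
2) 288.462ms=3/4b +288.462ms=3/4b
3) 576.923ms=3/2b +192.308ms=1/2b
4) 769.231ms=2b +384.615ms=1b
5) 1153.846ms=3b +288.462ms=3/4b
6) 1442.308ms=15/4b +288.462ms=3/4b
7) 1730.769ms=9/2b +576.923ms=3/2b
Σ=6b of 6 (156bpm 3/8) — PASS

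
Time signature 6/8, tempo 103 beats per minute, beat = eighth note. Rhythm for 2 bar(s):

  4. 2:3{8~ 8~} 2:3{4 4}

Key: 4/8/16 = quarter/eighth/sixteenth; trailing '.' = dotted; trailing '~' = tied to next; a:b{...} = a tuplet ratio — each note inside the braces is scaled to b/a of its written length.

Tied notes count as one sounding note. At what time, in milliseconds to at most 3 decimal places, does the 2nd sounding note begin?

1. 0.0ms @ 0 + 1747.573ms (3)
2. 1747.573ms @ 3 + 3495.146ms (6)
3. 5242.718ms @ 9 + 1747.573ms (3)

note 2 onset = 3b = 1747.573ms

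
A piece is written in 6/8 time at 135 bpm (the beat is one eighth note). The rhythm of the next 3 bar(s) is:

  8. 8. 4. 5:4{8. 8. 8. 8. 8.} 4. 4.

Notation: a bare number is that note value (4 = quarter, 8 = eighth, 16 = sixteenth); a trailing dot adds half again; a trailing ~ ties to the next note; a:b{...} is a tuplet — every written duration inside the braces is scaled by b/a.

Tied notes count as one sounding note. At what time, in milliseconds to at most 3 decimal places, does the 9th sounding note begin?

note 9 onset = 12b = 5333.333ms

1. 0.0ms @ 0 + 666.667ms (3/2)
2. 666.667ms @ 3/2 + 666.667ms (3/2)
3. 1333.333ms @ 3 + 1333.333ms (3)
4. 2666.667ms @ 6 + 533.333ms (6/5)
5. 3200.0ms @ 36/5 + 533.333ms (6/5)
6. 3733.333ms @ 42/5 + 533.333ms (6/5)
7. 4266.667ms @ 48/5 + 533.333ms (6/5)
8. 4800.0ms @ 54/5 + 533.333ms (6/5)
9. 5333.333ms @ 12 + 1333.333ms (3)
10. 6666.667ms @ 15 + 1333.333ms (3)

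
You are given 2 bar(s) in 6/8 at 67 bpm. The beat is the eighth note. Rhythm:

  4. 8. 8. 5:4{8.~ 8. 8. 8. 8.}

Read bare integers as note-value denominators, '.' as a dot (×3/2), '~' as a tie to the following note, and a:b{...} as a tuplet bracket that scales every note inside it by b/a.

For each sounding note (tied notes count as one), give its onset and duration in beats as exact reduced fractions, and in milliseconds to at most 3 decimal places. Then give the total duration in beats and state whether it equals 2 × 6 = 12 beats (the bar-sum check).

1) 0.0ms=0b +2686.567ms=3b
2) 2686.567ms=3b +1343.284ms=3/2b
3) 4029.851ms=9/2b +1343.284ms=3/2b
4) 5373.134ms=6b +2149.254ms=12/5b
5) 7522.388ms=42/5b +1074.627ms=6/5b
6) 8597.015ms=48/5b +1074.627ms=6/5b
7) 9671.642ms=54/5b +1074.627ms=6/5b
Σ=12b of 12 (67bpm 6/8) — PASS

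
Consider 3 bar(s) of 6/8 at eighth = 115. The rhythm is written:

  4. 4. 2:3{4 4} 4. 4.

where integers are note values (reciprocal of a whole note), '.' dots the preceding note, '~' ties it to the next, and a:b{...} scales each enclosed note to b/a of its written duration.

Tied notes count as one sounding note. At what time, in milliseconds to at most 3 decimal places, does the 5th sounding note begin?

note 5 onset = 12b = 6260.87ms

1. 0.0ms @ 0 + 1565.217ms (3)
2. 1565.217ms @ 3 + 1565.217ms (3)
3. 3130.435ms @ 6 + 1565.217ms (3)
4. 4695.652ms @ 9 + 1565.217ms (3)
5. 6260.87ms @ 12 + 1565.217ms (3)
6. 7826.087ms @ 15 + 1565.217ms (3)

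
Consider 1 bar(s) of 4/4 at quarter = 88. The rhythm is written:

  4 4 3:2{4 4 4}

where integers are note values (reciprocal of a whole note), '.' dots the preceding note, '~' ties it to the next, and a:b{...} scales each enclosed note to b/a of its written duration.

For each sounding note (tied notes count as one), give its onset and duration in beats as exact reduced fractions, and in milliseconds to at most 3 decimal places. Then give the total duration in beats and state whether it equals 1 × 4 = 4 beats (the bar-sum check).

1) 0.0ms=0b +681.818ms=1b
2) 681.818ms=1b +681.818ms=1b
3) 1363.636ms=2b +454.545ms=2/3b
4) 1818.182ms=8/3b +454.545ms=2/3b
5) 2272.727ms=10/3b +454.545ms=2/3b
Σ=4b of 4 (88bpm 4/4) — PASS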